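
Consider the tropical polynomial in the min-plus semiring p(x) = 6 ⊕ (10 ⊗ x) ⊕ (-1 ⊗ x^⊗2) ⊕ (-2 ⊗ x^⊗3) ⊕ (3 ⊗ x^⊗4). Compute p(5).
p(5) = 6

A tropical monomial a ⊗ x^⊗i evaluates to a + i · x. Evaluating each term at x = 5:
  Term 0 contributes 6 + 0 · 5 = 6
  Term 1 contributes 10 + 1 · 5 = 15
  Term 2 contributes -1 + 2 · 5 = 9
  Term 3 contributes -2 + 3 · 5 = 13
  Term 4 contributes 3 + 4 · 5 = 23
p(5) = ⊕ of these = min[6, 15, 9, 13, 23] = 6.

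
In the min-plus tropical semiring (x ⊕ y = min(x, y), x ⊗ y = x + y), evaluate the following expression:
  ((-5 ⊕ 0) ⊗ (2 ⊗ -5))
((-5 ⊕ 0) ⊗ (2 ⊗ -5)) = -8

Expand innermost to outermost. Recall ⊕ takes the minimum of its arguments and ⊗ takes their sum. Working out the expression ((-5 ⊕ 0) ⊗ (2 ⊗ -5)) gives -8.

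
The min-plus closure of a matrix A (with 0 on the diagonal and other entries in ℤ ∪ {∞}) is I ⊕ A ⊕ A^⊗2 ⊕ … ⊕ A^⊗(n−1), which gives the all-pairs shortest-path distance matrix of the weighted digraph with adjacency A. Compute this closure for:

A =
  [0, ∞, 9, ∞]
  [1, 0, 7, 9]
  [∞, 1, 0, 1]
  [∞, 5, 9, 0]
Closure =
  [0, 10, 9, 10]
  [1, 0, 7, 8]
  [2, 1, 0, 1]
  [6, 5, 9, 0]

This is the Floyd-Warshall all-pairs shortest-path computation. For each intermediate vertex k = 0, 1, …, 3, update dist[i][j] ← min(dist[i][j], dist[i][k] + dist[k][j]). The final matrix gives, for each (i, j), the minimum total weight of any directed path from i to j (possibly empty when i = j).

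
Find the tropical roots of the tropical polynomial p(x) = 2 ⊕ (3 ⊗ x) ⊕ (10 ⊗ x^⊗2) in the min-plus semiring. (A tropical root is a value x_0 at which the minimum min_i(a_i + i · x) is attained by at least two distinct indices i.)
Roots: {-7, -1}

Each tropical root is a break point of the lower envelope of the lines y = a_i + i · x (there are 3 lines, with slopes 0, 1, ..., 2). Only the lines that attain the minimum somewhere contribute to roots; other lines are dominated. Here the surviving (envelope) indices are i = 2, i = 1, i = 0.
Intersections between consecutive envelope lines give the roots: for adjacent envelope indices i < j the intersection is x = (a_i − a_j) / (j − i). Reading off the sorted break points: {-7, -1}.
Verification: at each break x_0, at least two indices attain the minimum of min_i(a_i + i · x_0).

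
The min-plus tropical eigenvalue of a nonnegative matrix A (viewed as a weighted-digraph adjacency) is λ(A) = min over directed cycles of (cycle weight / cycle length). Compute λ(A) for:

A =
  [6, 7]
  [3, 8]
λ(A) = 5

Enumerate directed cycles and compute their means (weight / length). Sample:
  cycle 0 → 0: weight = 6, length = 1, mean = 6/1 ≈ 6.000
  cycle 1 → 1: weight = 8, length = 1, mean = 8/1 ≈ 8.000
  cycle 0 → 1 → 0: weight = 10, length = 2, mean = 10/2 ≈ 5.000
  cycle 1 → 0 → 1: weight = 10, length = 2, mean = 10/2 ≈ 5.000
Minimum mean = 5.000, attained e.g. along the cycle 0 → 1 → 0 with weight 10 and length 2. So λ(A) = 10/2 = 5.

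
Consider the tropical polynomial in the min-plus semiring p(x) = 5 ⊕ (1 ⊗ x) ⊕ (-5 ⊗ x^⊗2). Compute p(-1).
p(-1) = -7

A tropical monomial a ⊗ x^⊗i evaluates to a + i · x. Evaluating each term at x = -1:
  Term 0 contributes 5 + 0 · -1 = 5
  Term 1 contributes 1 + 1 · -1 = 0
  Term 2 contributes -5 + 2 · -1 = -7
p(-1) = ⊕ of these = min[5, 0, -7] = -7.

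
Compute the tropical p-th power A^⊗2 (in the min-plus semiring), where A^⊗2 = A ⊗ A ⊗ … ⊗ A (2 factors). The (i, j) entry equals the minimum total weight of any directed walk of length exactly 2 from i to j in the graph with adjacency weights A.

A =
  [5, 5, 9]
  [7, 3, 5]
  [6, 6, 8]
A^⊗2 =
  [10, 8, 10]
  [10, 6, 8]
  [11, 9, 11]

Each entry (A^⊗2)_ij equals the minimum over all length-2 walks i = v_0 → v_1 → … → v_2 = j of Σ_t A[v_t][v_{t+1}]. For example, for (i, j) = (0, 2) we minimise over 3 possible intermediate vertex sequences; the minimum is 10, attained along the walk 0 → 1 → 2.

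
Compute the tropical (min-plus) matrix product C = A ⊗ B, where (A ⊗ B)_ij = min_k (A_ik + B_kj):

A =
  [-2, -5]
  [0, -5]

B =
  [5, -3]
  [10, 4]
A ⊗ B =
  [3, -5]
  [5, -3]

Apply the min-plus product entry-by-entry:
  C[0][0] = min over k of (A[0][0] + B[0][0] = -2 + 5 = 3, A[0][1] + B[1][0] = -5 + 10 = 5) = 3 (attained at k = 0)
  C[0][1] = min over k of (A[0][0] + B[0][1] = -2 + -3 = -5, A[0][1] + B[1][1] = -5 + 4 = -1) = -5 (attained at k = 0)
  C[1][0] = min over k of (A[1][0] + B[0][0] = 0 + 5 = 5, A[1][1] + B[1][0] = -5 + 10 = 5) = 5 (attained at k = 0)
  C[1][1] = min over k of (A[1][0] + B[0][1] = 0 + -3 = -3, A[1][1] + B[1][1] = -5 + 4 = -1) = -3 (attained at k = 0)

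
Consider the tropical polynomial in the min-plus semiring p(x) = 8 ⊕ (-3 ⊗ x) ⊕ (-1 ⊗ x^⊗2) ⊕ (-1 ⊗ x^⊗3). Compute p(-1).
p(-1) = -4

A tropical monomial a ⊗ x^⊗i evaluates to a + i · x. Evaluating each term at x = -1:
  Term 0 contributes 8 + 0 · -1 = 8
  Term 1 contributes -3 + 1 · -1 = -4
  Term 2 contributes -1 + 2 · -1 = -3
  Term 3 contributes -1 + 3 · -1 = -4
p(-1) = ⊕ of these = min[8, -4, -3, -4] = -4.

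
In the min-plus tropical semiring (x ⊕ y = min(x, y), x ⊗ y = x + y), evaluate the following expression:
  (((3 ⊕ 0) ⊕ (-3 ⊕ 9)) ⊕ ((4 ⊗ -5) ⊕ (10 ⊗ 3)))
(((3 ⊕ 0) ⊕ (-3 ⊕ 9)) ⊕ ((4 ⊗ -5) ⊕ (10 ⊗ 3))) = -3

Expand innermost to outermost. Recall ⊕ takes the minimum of its arguments and ⊗ takes their sum. Working out the expression (((3 ⊕ 0) ⊕ (-3 ⊕ 9)) ⊕ ((4 ⊗ -5) ⊕ (10 ⊗ 3))) gives -3.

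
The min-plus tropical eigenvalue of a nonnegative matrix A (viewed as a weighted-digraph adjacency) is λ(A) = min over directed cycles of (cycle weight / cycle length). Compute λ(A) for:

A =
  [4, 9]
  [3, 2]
λ(A) = 2

Enumerate directed cycles and compute their means (weight / length). Sample:
  cycle 0 → 0: weight = 4, length = 1, mean = 4/1 ≈ 4.000
  cycle 1 → 1: weight = 2, length = 1, mean = 2/1 ≈ 2.000
  cycle 0 → 1 → 0: weight = 12, length = 2, mean = 12/2 ≈ 6.000
  cycle 1 → 0 → 1: weight = 12, length = 2, mean = 12/2 ≈ 6.000
Minimum mean = 2.000, attained e.g. along the cycle 1 → 1 with weight 2 and length 1. So λ(A) = 2/1 = 2.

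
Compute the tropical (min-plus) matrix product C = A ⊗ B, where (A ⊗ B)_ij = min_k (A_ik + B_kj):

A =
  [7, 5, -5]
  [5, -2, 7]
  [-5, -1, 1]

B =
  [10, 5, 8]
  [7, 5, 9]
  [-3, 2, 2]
A ⊗ B =
  [-8, -3, -3]
  [4, 3, 7]
  [-2, 0, 3]

Apply the min-plus product entry-by-entry:
  C[0][0] = min over k of (A[0][0] + B[0][0] = 7 + 10 = 17, A[0][1] + B[1][0] = 5 + 7 = 12, A[0][2] + B[2][0] = -5 + -3 = -8) = -8 (attained at k = 2)
  C[0][1] = min over k of (A[0][0] + B[0][1] = 7 + 5 = 12, A[0][1] + B[1][1] = 5 + 5 = 10, A[0][2] + B[2][1] = -5 + 2 = -3) = -3 (attained at k = 2)
  C[0][2] = min over k of (A[0][0] + B[0][2] = 7 + 8 = 15, A[0][1] + B[1][2] = 5 + 9 = 14, A[0][2] + B[2][2] = -5 + 2 = -3) = -3 (attained at k = 2)
  C[1][0] = min over k of (A[1][0] + B[0][0] = 5 + 10 = 15, A[1][1] + B[1][0] = -2 + 7 = 5, A[1][2] + B[2][0] = 7 + -3 = 4) = 4 (attained at k = 2)
  C[1][1] = min over k of (A[1][0] + B[0][1] = 5 + 5 = 10, A[1][1] + B[1][1] = -2 + 5 = 3, A[1][2] + B[2][1] = 7 + 2 = 9) = 3 (attained at k = 1)
  C[1][2] = min over k of (A[1][0] + B[0][2] = 5 + 8 = 13, A[1][1] + B[1][2] = -2 + 9 = 7, A[1][2] + B[2][2] = 7 + 2 = 9) = 7 (attained at k = 1)
  C[2][0] = min over k of (A[2][0] + B[0][0] = -5 + 10 = 5, A[2][1] + B[1][0] = -1 + 7 = 6, A[2][2] + B[2][0] = 1 + -3 = -2) = -2 (attained at k = 2)
  C[2][1] = min over k of (A[2][0] + B[0][1] = -5 + 5 = 0, A[2][1] + B[1][1] = -1 + 5 = 4, A[2][2] + B[2][1] = 1 + 2 = 3) = 0 (attained at k = 0)
  C[2][2] = min over k of (A[2][0] + B[0][2] = -5 + 8 = 3, A[2][1] + B[1][2] = -1 + 9 = 8, A[2][2] + B[2][2] = 1 + 2 = 3) = 3 (attained at k = 0)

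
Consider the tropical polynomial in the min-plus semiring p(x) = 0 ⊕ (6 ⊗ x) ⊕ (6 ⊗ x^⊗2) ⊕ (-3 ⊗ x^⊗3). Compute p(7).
p(7) = 0

A tropical monomial a ⊗ x^⊗i evaluates to a + i · x. Evaluating each term at x = 7:
  Term 0 contributes 0 + 0 · 7 = 0
  Term 1 contributes 6 + 1 · 7 = 13
  Term 2 contributes 6 + 2 · 7 = 20
  Term 3 contributes -3 + 3 · 7 = 18
p(7) = ⊕ of these = min[0, 13, 20, 18] = 0.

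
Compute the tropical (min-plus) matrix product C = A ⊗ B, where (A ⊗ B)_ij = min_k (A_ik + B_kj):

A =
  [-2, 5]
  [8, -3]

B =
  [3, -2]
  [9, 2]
A ⊗ B =
  [1, -4]
  [6, -1]

Apply the min-plus product entry-by-entry:
  C[0][0] = min over k of (A[0][0] + B[0][0] = -2 + 3 = 1, A[0][1] + B[1][0] = 5 + 9 = 14) = 1 (attained at k = 0)
  C[0][1] = min over k of (A[0][0] + B[0][1] = -2 + -2 = -4, A[0][1] + B[1][1] = 5 + 2 = 7) = -4 (attained at k = 0)
  C[1][0] = min over k of (A[1][0] + B[0][0] = 8 + 3 = 11, A[1][1] + B[1][0] = -3 + 9 = 6) = 6 (attained at k = 1)
  C[1][1] = min over k of (A[1][0] + B[0][1] = 8 + -2 = 6, A[1][1] + B[1][1] = -3 + 2 = -1) = -1 (attained at k = 1)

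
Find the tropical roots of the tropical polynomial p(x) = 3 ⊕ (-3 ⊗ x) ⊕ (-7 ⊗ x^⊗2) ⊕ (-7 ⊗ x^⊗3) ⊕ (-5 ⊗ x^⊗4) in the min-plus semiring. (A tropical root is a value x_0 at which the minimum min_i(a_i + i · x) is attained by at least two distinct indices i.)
Roots: {-2, 0, 4, 6}

Each tropical root is a break point of the lower envelope of the lines y = a_i + i · x (there are 5 lines, with slopes 0, 1, ..., 4). Only the lines that attain the minimum somewhere contribute to roots; other lines are dominated. Here the surviving (envelope) indices are i = 4, i = 3, i = 2, i = 1, i = 0.
Intersections between consecutive envelope lines give the roots: for adjacent envelope indices i < j the intersection is x = (a_i − a_j) / (j − i). Reading off the sorted break points: {-2, 0, 4, 6}.
Verification: at each break x_0, at least two indices attain the minimum of min_i(a_i + i · x_0).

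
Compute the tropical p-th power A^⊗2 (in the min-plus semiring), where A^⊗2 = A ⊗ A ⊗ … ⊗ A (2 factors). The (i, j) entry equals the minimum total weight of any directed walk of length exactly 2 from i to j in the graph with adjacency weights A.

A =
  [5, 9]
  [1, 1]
A^⊗2 =
  [10, 10]
  [2, 2]

Each entry (A^⊗2)_ij equals the minimum over all length-2 walks i = v_0 → v_1 → … → v_2 = j of Σ_t A[v_t][v_{t+1}]. For example, for (i, j) = (0, 1) we minimise over 2 possible intermediate vertex sequences; the minimum is 10, attained along the walk 0 → 1 → 1.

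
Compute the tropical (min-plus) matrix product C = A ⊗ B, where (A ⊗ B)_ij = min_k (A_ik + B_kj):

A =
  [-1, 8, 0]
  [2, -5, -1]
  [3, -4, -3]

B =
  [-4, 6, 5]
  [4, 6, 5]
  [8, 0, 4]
A ⊗ B =
  [-5, 0, 4]
  [-2, -1, 0]
  [-1, -3, 1]

Apply the min-plus product entry-by-entry:
  C[0][0] = min over k of (A[0][0] + B[0][0] = -1 + -4 = -5, A[0][1] + B[1][0] = 8 + 4 = 12, A[0][2] + B[2][0] = 0 + 8 = 8) = -5 (attained at k = 0)
  C[0][1] = min over k of (A[0][0] + B[0][1] = -1 + 6 = 5, A[0][1] + B[1][1] = 8 + 6 = 14, A[0][2] + B[2][1] = 0 + 0 = 0) = 0 (attained at k = 2)
  C[0][2] = min over k of (A[0][0] + B[0][2] = -1 + 5 = 4, A[0][1] + B[1][2] = 8 + 5 = 13, A[0][2] + B[2][2] = 0 + 4 = 4) = 4 (attained at k = 0)
  C[1][0] = min over k of (A[1][0] + B[0][0] = 2 + -4 = -2, A[1][1] + B[1][0] = -5 + 4 = -1, A[1][2] + B[2][0] = -1 + 8 = 7) = -2 (attained at k = 0)
  C[1][1] = min over k of (A[1][0] + B[0][1] = 2 + 6 = 8, A[1][1] + B[1][1] = -5 + 6 = 1, A[1][2] + B[2][1] = -1 + 0 = -1) = -1 (attained at k = 2)
  C[1][2] = min over k of (A[1][0] + B[0][2] = 2 + 5 = 7, A[1][1] + B[1][2] = -5 + 5 = 0, A[1][2] + B[2][2] = -1 + 4 = 3) = 0 (attained at k = 1)
  C[2][0] = min over k of (A[2][0] + B[0][0] = 3 + -4 = -1, A[2][1] + B[1][0] = -4 + 4 = 0, A[2][2] + B[2][0] = -3 + 8 = 5) = -1 (attained at k = 0)
  C[2][1] = min over k of (A[2][0] + B[0][1] = 3 + 6 = 9, A[2][1] + B[1][1] = -4 + 6 = 2, A[2][2] + B[2][1] = -3 + 0 = -3) = -3 (attained at k = 2)
  C[2][2] = min over k of (A[2][0] + B[0][2] = 3 + 5 = 8, A[2][1] + B[1][2] = -4 + 5 = 1, A[2][2] + B[2][2] = -3 + 4 = 1) = 1 (attained at k = 1)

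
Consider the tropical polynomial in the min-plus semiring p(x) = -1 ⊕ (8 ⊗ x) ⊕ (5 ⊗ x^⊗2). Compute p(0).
p(0) = -1

A tropical monomial a ⊗ x^⊗i evaluates to a + i · x. Evaluating each term at x = 0:
  Term 0 contributes -1 + 0 · 0 = -1
  Term 1 contributes 8 + 1 · 0 = 8
  Term 2 contributes 5 + 2 · 0 = 5
p(0) = ⊕ of these = min[-1, 8, 5] = -1.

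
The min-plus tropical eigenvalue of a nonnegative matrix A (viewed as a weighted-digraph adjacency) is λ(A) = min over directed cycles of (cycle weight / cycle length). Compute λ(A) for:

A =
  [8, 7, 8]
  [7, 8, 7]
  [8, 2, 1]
λ(A) = 1

Enumerate directed cycles and compute their means (weight / length). Sample:
  cycle 0 → 0: weight = 8, length = 1, mean = 8/1 ≈ 8.000
  cycle 1 → 1: weight = 8, length = 1, mean = 8/1 ≈ 8.000
  cycle 2 → 2: weight = 1, length = 1, mean = 1/1 ≈ 1.000
  cycle 0 → 1 → 0: weight = 14, length = 2, mean = 14/2 ≈ 7.000
  cycle 0 → 2 → 0: weight = 16, length = 2, mean = 16/2 ≈ 8.000
  cycle 1 → 0 → 1: weight = 14, length = 2, mean = 14/2 ≈ 7.000
Minimum mean = 1.000, attained e.g. along the cycle 2 → 2 with weight 1 and length 1. So λ(A) = 1/1 = 1.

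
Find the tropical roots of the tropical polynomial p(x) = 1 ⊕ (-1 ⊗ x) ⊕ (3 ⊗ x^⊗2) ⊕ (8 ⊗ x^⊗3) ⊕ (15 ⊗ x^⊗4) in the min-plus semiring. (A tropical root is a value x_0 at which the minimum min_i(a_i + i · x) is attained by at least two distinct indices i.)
Roots: {-7, -5, -4, 2}

Each tropical root is a break point of the lower envelope of the lines y = a_i + i · x (there are 5 lines, with slopes 0, 1, ..., 4). Only the lines that attain the minimum somewhere contribute to roots; other lines are dominated. Here the surviving (envelope) indices are i = 4, i = 3, i = 2, i = 1, i = 0.
Intersections between consecutive envelope lines give the roots: for adjacent envelope indices i < j the intersection is x = (a_i − a_j) / (j − i). Reading off the sorted break points: {-7, -5, -4, 2}.
Verification: at each break x_0, at least two indices attain the minimum of min_i(a_i + i · x_0).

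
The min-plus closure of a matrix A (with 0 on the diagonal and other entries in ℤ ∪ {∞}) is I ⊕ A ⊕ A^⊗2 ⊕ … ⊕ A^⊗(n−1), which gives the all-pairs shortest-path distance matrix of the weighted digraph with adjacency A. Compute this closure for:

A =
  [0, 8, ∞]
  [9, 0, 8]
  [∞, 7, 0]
Closure =
  [0, 8, 16]
  [9, 0, 8]
  [16, 7, 0]

This is the Floyd-Warshall all-pairs shortest-path computation. For each intermediate vertex k = 0, 1, …, 2, update dist[i][j] ← min(dist[i][j], dist[i][k] + dist[k][j]). The final matrix gives, for each (i, j), the minimum total weight of any directed path from i to j (possibly empty when i = j).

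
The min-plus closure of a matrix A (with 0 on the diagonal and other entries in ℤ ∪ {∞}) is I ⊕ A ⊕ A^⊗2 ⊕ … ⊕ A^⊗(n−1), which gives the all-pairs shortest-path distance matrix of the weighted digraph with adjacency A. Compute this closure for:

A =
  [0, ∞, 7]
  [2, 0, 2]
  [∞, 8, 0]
Closure =
  [0, 15, 7]
  [2, 0, 2]
  [10, 8, 0]

This is the Floyd-Warshall all-pairs shortest-path computation. For each intermediate vertex k = 0, 1, …, 2, update dist[i][j] ← min(dist[i][j], dist[i][k] + dist[k][j]). The final matrix gives, for each (i, j), the minimum total weight of any directed path from i to j (possibly empty when i = j).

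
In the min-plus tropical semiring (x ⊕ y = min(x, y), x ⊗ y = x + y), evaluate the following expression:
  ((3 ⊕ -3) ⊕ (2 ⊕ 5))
((3 ⊕ -3) ⊕ (2 ⊕ 5)) = -3

Expand innermost to outermost. Recall ⊕ takes the minimum of its arguments and ⊗ takes their sum. Working out the expression ((3 ⊕ -3) ⊕ (2 ⊕ 5)) gives -3.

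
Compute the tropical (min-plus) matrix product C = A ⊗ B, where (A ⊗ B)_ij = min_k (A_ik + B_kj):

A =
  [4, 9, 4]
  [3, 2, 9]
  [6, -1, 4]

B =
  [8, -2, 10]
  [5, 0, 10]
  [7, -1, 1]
A ⊗ B =
  [11, 2, 5]
  [7, 1, 10]
  [4, -1, 5]

Apply the min-plus product entry-by-entry:
  C[0][0] = min over k of (A[0][0] + B[0][0] = 4 + 8 = 12, A[0][1] + B[1][0] = 9 + 5 = 14, A[0][2] + B[2][0] = 4 + 7 = 11) = 11 (attained at k = 2)
  C[0][1] = min over k of (A[0][0] + B[0][1] = 4 + -2 = 2, A[0][1] + B[1][1] = 9 + 0 = 9, A[0][2] + B[2][1] = 4 + -1 = 3) = 2 (attained at k = 0)
  C[0][2] = min over k of (A[0][0] + B[0][2] = 4 + 10 = 14, A[0][1] + B[1][2] = 9 + 10 = 19, A[0][2] + B[2][2] = 4 + 1 = 5) = 5 (attained at k = 2)
  C[1][0] = min over k of (A[1][0] + B[0][0] = 3 + 8 = 11, A[1][1] + B[1][0] = 2 + 5 = 7, A[1][2] + B[2][0] = 9 + 7 = 16) = 7 (attained at k = 1)
  C[1][1] = min over k of (A[1][0] + B[0][1] = 3 + -2 = 1, A[1][1] + B[1][1] = 2 + 0 = 2, A[1][2] + B[2][1] = 9 + -1 = 8) = 1 (attained at k = 0)
  C[1][2] = min over k of (A[1][0] + B[0][2] = 3 + 10 = 13, A[1][1] + B[1][2] = 2 + 10 = 12, A[1][2] + B[2][2] = 9 + 1 = 10) = 10 (attained at k = 2)
  C[2][0] = min over k of (A[2][0] + B[0][0] = 6 + 8 = 14, A[2][1] + B[1][0] = -1 + 5 = 4, A[2][2] + B[2][0] = 4 + 7 = 11) = 4 (attained at k = 1)
  C[2][1] = min over k of (A[2][0] + B[0][1] = 6 + -2 = 4, A[2][1] + B[1][1] = -1 + 0 = -1, A[2][2] + B[2][1] = 4 + -1 = 3) = -1 (attained at k = 1)
  C[2][2] = min over k of (A[2][0] + B[0][2] = 6 + 10 = 16, A[2][1] + B[1][2] = -1 + 10 = 9, A[2][2] + B[2][2] = 4 + 1 = 5) = 5 (attained at k = 2)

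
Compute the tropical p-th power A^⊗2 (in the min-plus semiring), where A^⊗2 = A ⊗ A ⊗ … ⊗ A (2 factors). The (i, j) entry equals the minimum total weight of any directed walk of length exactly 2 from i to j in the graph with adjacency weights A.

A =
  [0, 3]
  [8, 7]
A^⊗2 =
  [0, 3]
  [8, 11]

Each entry (A^⊗2)_ij equals the minimum over all length-2 walks i = v_0 → v_1 → … → v_2 = j of Σ_t A[v_t][v_{t+1}]. For example, for (i, j) = (0, 1) we minimise over 2 possible intermediate vertex sequences; the minimum is 3, attained along the walk 0 → 0 → 1.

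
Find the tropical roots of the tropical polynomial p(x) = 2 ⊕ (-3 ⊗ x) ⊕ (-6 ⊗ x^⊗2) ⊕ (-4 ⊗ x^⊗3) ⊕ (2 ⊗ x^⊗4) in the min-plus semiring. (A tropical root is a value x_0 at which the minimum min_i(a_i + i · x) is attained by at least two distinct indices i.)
Roots: {-6, -2, 3, 5}

Each tropical root is a break point of the lower envelope of the lines y = a_i + i · x (there are 5 lines, with slopes 0, 1, ..., 4). Only the lines that attain the minimum somewhere contribute to roots; other lines are dominated. Here the surviving (envelope) indices are i = 4, i = 3, i = 2, i = 1, i = 0.
Intersections between consecutive envelope lines give the roots: for adjacent envelope indices i < j the intersection is x = (a_i − a_j) / (j − i). Reading off the sorted break points: {-6, -2, 3, 5}.
Verification: at each break x_0, at least two indices attain the minimum of min_i(a_i + i · x_0).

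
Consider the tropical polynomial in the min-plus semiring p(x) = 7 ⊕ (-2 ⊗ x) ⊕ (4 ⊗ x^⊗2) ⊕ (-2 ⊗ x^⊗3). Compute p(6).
p(6) = 4

A tropical monomial a ⊗ x^⊗i evaluates to a + i · x. Evaluating each term at x = 6:
  Term 0 contributes 7 + 0 · 6 = 7
  Term 1 contributes -2 + 1 · 6 = 4
  Term 2 contributes 4 + 2 · 6 = 16
  Term 3 contributes -2 + 3 · 6 = 16
p(6) = ⊕ of these = min[7, 4, 16, 16] = 4.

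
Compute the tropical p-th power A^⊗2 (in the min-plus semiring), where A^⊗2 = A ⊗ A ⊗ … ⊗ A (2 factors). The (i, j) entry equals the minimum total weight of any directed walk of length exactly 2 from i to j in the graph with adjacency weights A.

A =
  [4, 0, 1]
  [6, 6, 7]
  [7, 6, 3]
A^⊗2 =
  [6, 4, 4]
  [10, 6, 7]
  [10, 7, 6]

Each entry (A^⊗2)_ij equals the minimum over all length-2 walks i = v_0 → v_1 → … → v_2 = j of Σ_t A[v_t][v_{t+1}]. For example, for (i, j) = (0, 2) we minimise over 3 possible intermediate vertex sequences; the minimum is 4, attained along the walk 0 → 2 → 2.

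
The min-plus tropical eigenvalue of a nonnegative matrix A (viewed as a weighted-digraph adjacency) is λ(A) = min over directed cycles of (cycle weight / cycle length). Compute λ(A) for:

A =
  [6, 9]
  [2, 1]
λ(A) = 1

Enumerate directed cycles and compute their means (weight / length). Sample:
  cycle 0 → 0: weight = 6, length = 1, mean = 6/1 ≈ 6.000
  cycle 1 → 1: weight = 1, length = 1, mean = 1/1 ≈ 1.000
  cycle 0 → 1 → 0: weight = 11, length = 2, mean = 11/2 ≈ 5.500
  cycle 1 → 0 → 1: weight = 11, length = 2, mean = 11/2 ≈ 5.500
Minimum mean = 1.000, attained e.g. along the cycle 1 → 1 with weight 1 and length 1. So λ(A) = 1/1 = 1.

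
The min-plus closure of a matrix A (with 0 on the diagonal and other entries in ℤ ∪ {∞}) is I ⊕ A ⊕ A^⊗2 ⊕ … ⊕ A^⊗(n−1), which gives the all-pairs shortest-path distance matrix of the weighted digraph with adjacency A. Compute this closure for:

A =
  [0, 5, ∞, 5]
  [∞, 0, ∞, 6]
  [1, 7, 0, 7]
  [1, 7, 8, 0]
Closure =
  [0, 5, 13, 5]
  [7, 0, 14, 6]
  [1, 6, 0, 6]
  [1, 6, 8, 0]

This is the Floyd-Warshall all-pairs shortest-path computation. For each intermediate vertex k = 0, 1, …, 3, update dist[i][j] ← min(dist[i][j], dist[i][k] + dist[k][j]). The final matrix gives, for each (i, j), the minimum total weight of any directed path from i to j (possibly empty when i = j).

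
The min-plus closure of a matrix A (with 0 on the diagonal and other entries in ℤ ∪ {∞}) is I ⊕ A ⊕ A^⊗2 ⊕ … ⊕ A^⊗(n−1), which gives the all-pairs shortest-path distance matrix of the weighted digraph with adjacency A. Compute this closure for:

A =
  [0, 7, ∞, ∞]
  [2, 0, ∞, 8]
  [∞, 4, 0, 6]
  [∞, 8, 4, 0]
Closure =
  [0, 7, 19, 15]
  [2, 0, 12, 8]
  [6, 4, 0, 6]
  [10, 8, 4, 0]

This is the Floyd-Warshall all-pairs shortest-path computation. For each intermediate vertex k = 0, 1, …, 3, update dist[i][j] ← min(dist[i][j], dist[i][k] + dist[k][j]). The final matrix gives, for each (i, j), the minimum total weight of any directed path from i to j (possibly empty when i = j).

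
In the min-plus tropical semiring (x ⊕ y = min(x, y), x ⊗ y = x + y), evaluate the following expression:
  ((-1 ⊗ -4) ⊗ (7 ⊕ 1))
((-1 ⊗ -4) ⊗ (7 ⊕ 1)) = -4

Expand innermost to outermost. Recall ⊕ takes the minimum of its arguments and ⊗ takes their sum. Working out the expression ((-1 ⊗ -4) ⊗ (7 ⊕ 1)) gives -4.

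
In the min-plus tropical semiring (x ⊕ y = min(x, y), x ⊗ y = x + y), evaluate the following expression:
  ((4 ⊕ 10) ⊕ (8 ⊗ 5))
((4 ⊕ 10) ⊕ (8 ⊗ 5)) = 4

Expand innermost to outermost. Recall ⊕ takes the minimum of its arguments and ⊗ takes their sum. Working out the expression ((4 ⊕ 10) ⊕ (8 ⊗ 5)) gives 4.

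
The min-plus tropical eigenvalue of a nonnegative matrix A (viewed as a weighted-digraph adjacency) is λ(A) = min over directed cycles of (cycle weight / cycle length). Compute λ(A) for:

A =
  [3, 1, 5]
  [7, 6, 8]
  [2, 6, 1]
λ(A) = 1

Enumerate directed cycles and compute their means (weight / length). Sample:
  cycle 0 → 0: weight = 3, length = 1, mean = 3/1 ≈ 3.000
  cycle 1 → 1: weight = 6, length = 1, mean = 6/1 ≈ 6.000
  cycle 2 → 2: weight = 1, length = 1, mean = 1/1 ≈ 1.000
  cycle 0 → 1 → 0: weight = 8, length = 2, mean = 8/2 ≈ 4.000
  cycle 0 → 2 → 0: weight = 7, length = 2, mean = 7/2 ≈ 3.500
  cycle 1 → 0 → 1: weight = 8, length = 2, mean = 8/2 ≈ 4.000
Minimum mean = 1.000, attained e.g. along the cycle 2 → 2 with weight 1 and length 1. So λ(A) = 1/1 = 1.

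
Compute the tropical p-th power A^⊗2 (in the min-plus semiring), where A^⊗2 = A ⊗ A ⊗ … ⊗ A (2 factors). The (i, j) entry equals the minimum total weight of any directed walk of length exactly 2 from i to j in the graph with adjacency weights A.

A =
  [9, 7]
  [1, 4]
A^⊗2 =
  [8, 11]
  [5, 8]

Each entry (A^⊗2)_ij equals the minimum over all length-2 walks i = v_0 → v_1 → … → v_2 = j of Σ_t A[v_t][v_{t+1}]. For example, for (i, j) = (0, 1) we minimise over 2 possible intermediate vertex sequences; the minimum is 11, attained along the walk 0 → 1 → 1.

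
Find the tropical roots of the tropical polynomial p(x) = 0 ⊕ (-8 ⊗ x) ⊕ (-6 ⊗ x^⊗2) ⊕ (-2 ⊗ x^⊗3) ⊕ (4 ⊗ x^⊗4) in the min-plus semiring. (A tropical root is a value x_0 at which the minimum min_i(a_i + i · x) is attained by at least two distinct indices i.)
Roots: {-6, -4, -2, 8}

Each tropical root is a break point of the lower envelope of the lines y = a_i + i · x (there are 5 lines, with slopes 0, 1, ..., 4). Only the lines that attain the minimum somewhere contribute to roots; other lines are dominated. Here the surviving (envelope) indices are i = 4, i = 3, i = 2, i = 1, i = 0.
Intersections between consecutive envelope lines give the roots: for adjacent envelope indices i < j the intersection is x = (a_i − a_j) / (j − i). Reading off the sorted break points: {-6, -4, -2, 8}.
Verification: at each break x_0, at least two indices attain the minimum of min_i(a_i + i · x_0).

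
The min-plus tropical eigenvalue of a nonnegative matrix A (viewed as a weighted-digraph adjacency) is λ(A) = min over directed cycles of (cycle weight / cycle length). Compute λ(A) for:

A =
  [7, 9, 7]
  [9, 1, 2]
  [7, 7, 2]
λ(A) = 1

Enumerate directed cycles and compute their means (weight / length). Sample:
  cycle 0 → 0: weight = 7, length = 1, mean = 7/1 ≈ 7.000
  cycle 1 → 1: weight = 1, length = 1, mean = 1/1 ≈ 1.000
  cycle 2 → 2: weight = 2, length = 1, mean = 2/1 ≈ 2.000
  cycle 0 → 1 → 0: weight = 18, length = 2, mean = 18/2 ≈ 9.000
  cycle 0 → 2 → 0: weight = 14, length = 2, mean = 14/2 ≈ 7.000
  cycle 1 → 0 → 1: weight = 18, length = 2, mean = 18/2 ≈ 9.000
Minimum mean = 1.000, attained e.g. along the cycle 1 → 1 with weight 1 and length 1. So λ(A) = 1/1 = 1.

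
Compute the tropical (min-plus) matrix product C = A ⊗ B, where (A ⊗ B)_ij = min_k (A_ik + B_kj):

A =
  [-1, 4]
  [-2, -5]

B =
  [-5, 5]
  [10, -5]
A ⊗ B =
  [-6, -1]
  [-7, -10]

Apply the min-plus product entry-by-entry:
  C[0][0] = min over k of (A[0][0] + B[0][0] = -1 + -5 = -6, A[0][1] + B[1][0] = 4 + 10 = 14) = -6 (attained at k = 0)
  C[0][1] = min over k of (A[0][0] + B[0][1] = -1 + 5 = 4, A[0][1] + B[1][1] = 4 + -5 = -1) = -1 (attained at k = 1)
  C[1][0] = min over k of (A[1][0] + B[0][0] = -2 + -5 = -7, A[1][1] + B[1][0] = -5 + 10 = 5) = -7 (attained at k = 0)
  C[1][1] = min over k of (A[1][0] + B[0][1] = -2 + 5 = 3, A[1][1] + B[1][1] = -5 + -5 = -10) = -10 (attained at k = 1)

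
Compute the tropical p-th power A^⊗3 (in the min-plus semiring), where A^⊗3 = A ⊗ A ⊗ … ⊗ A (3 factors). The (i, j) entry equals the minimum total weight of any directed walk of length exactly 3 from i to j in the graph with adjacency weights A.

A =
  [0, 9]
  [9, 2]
A^⊗3 =
  [0, 9]
  [9, 6]

Each entry (A^⊗3)_ij equals the minimum over all length-3 walks i = v_0 → v_1 → … → v_3 = j of Σ_t A[v_t][v_{t+1}]. For example, for (i, j) = (0, 1) we minimise over 4 possible intermediate vertex sequences; the minimum is 9, attained along the walk 0 → 0 → 0 → 1.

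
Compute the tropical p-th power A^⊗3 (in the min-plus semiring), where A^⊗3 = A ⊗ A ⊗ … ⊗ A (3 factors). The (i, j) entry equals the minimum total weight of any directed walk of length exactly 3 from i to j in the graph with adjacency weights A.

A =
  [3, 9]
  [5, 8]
A^⊗3 =
  [9, 15]
  [11, 17]

Each entry (A^⊗3)_ij equals the minimum over all length-3 walks i = v_0 → v_1 → … → v_3 = j of Σ_t A[v_t][v_{t+1}]. For example, for (i, j) = (0, 1) we minimise over 4 possible intermediate vertex sequences; the minimum is 15, attained along the walk 0 → 0 → 0 → 1.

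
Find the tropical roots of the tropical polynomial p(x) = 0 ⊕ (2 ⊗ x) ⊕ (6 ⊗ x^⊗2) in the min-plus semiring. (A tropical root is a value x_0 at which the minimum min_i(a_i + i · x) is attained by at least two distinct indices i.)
Roots: {-4, -2}

Each tropical root is a break point of the lower envelope of the lines y = a_i + i · x (there are 3 lines, with slopes 0, 1, ..., 2). Only the lines that attain the minimum somewhere contribute to roots; other lines are dominated. Here the surviving (envelope) indices are i = 2, i = 1, i = 0.
Intersections between consecutive envelope lines give the roots: for adjacent envelope indices i < j the intersection is x = (a_i − a_j) / (j − i). Reading off the sorted break points: {-4, -2}.
Verification: at each break x_0, at least two indices attain the minimum of min_i(a_i + i · x_0).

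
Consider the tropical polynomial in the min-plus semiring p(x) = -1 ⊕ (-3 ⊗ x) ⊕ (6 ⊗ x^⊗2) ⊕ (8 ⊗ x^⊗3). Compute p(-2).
p(-2) = -5

A tropical monomial a ⊗ x^⊗i evaluates to a + i · x. Evaluating each term at x = -2:
  Term 0 contributes -1 + 0 · -2 = -1
  Term 1 contributes -3 + 1 · -2 = -5
  Term 2 contributes 6 + 2 · -2 = 2
  Term 3 contributes 8 + 3 · -2 = 2
p(-2) = ⊕ of these = min[-1, -5, 2, 2] = -5.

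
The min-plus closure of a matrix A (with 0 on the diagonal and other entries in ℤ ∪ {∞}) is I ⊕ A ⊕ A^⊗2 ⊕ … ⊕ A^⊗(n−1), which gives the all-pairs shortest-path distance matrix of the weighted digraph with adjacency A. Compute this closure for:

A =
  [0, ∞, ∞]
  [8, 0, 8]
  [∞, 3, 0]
Closure =
  [0, ∞, ∞]
  [8, 0, 8]
  [11, 3, 0]

This is the Floyd-Warshall all-pairs shortest-path computation. For each intermediate vertex k = 0, 1, …, 2, update dist[i][j] ← min(dist[i][j], dist[i][k] + dist[k][j]). The final matrix gives, for each (i, j), the minimum total weight of any directed path from i to j (possibly empty when i = j).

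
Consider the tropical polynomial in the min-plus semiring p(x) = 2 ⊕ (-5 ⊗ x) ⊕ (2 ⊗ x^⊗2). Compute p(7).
p(7) = 2

A tropical monomial a ⊗ x^⊗i evaluates to a + i · x. Evaluating each term at x = 7:
  Term 0 contributes 2 + 0 · 7 = 2
  Term 1 contributes -5 + 1 · 7 = 2
  Term 2 contributes 2 + 2 · 7 = 16
p(7) = ⊕ of these = min[2, 2, 16] = 2.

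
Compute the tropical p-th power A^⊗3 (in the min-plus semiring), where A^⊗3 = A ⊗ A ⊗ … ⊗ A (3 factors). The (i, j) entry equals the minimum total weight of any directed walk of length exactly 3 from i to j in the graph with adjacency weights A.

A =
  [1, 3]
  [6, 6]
A^⊗3 =
  [3, 5]
  [8, 10]

Each entry (A^⊗3)_ij equals the minimum over all length-3 walks i = v_0 → v_1 → … → v_3 = j of Σ_t A[v_t][v_{t+1}]. For example, for (i, j) = (0, 1) we minimise over 4 possible intermediate vertex sequences; the minimum is 5, attained along the walk 0 → 0 → 0 → 1.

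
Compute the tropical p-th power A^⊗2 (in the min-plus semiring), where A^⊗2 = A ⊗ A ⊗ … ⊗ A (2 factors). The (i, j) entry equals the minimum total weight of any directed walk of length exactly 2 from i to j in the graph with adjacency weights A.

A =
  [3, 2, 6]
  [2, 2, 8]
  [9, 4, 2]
A^⊗2 =
  [4, 4, 8]
  [4, 4, 8]
  [6, 6, 4]

Each entry (A^⊗2)_ij equals the minimum over all length-2 walks i = v_0 → v_1 → … → v_2 = j of Σ_t A[v_t][v_{t+1}]. For example, for (i, j) = (0, 2) we minimise over 3 possible intermediate vertex sequences; the minimum is 8, attained along the walk 0 → 2 → 2.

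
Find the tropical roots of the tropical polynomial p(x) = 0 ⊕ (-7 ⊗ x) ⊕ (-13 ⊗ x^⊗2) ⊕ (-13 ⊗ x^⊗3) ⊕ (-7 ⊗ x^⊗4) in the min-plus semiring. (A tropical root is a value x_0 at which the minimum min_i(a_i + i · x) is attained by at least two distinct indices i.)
Roots: {-6, 0, 6, 7}

Each tropical root is a break point of the lower envelope of the lines y = a_i + i · x (there are 5 lines, with slopes 0, 1, ..., 4). Only the lines that attain the minimum somewhere contribute to roots; other lines are dominated. Here the surviving (envelope) indices are i = 4, i = 3, i = 2, i = 1, i = 0.
Intersections between consecutive envelope lines give the roots: for adjacent envelope indices i < j the intersection is x = (a_i − a_j) / (j − i). Reading off the sorted break points: {-6, 0, 6, 7}.
Verification: at each break x_0, at least two indices attain the minimum of min_i(a_i + i · x_0).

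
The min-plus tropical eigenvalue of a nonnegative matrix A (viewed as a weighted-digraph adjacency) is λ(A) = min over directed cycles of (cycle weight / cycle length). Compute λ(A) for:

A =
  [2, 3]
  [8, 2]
λ(A) = 2

Enumerate directed cycles and compute their means (weight / length). Sample:
  cycle 0 → 0: weight = 2, length = 1, mean = 2/1 ≈ 2.000
  cycle 1 → 1: weight = 2, length = 1, mean = 2/1 ≈ 2.000
  cycle 0 → 1 → 0: weight = 11, length = 2, mean = 11/2 ≈ 5.500
  cycle 1 → 0 → 1: weight = 11, length = 2, mean = 11/2 ≈ 5.500
Minimum mean = 2.000, attained e.g. along the cycle 0 → 0 with weight 2 and length 1. So λ(A) = 2/1 = 2.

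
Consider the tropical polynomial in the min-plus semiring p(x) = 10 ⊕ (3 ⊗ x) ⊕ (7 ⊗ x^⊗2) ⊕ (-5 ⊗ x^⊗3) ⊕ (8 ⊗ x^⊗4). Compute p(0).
p(0) = -5

A tropical monomial a ⊗ x^⊗i evaluates to a + i · x. Evaluating each term at x = 0:
  Term 0 contributes 10 + 0 · 0 = 10
  Term 1 contributes 3 + 1 · 0 = 3
  Term 2 contributes 7 + 2 · 0 = 7
  Term 3 contributes -5 + 3 · 0 = -5
  Term 4 contributes 8 + 4 · 0 = 8
p(0) = ⊕ of these = min[10, 3, 7, -5, 8] = -5.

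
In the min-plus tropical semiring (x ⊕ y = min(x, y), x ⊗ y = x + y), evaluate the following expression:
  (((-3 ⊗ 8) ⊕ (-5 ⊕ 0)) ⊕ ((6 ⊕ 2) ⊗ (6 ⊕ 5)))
(((-3 ⊗ 8) ⊕ (-5 ⊕ 0)) ⊕ ((6 ⊕ 2) ⊗ (6 ⊕ 5))) = -5

Expand innermost to outermost. Recall ⊕ takes the minimum of its arguments and ⊗ takes their sum. Working out the expression (((-3 ⊗ 8) ⊕ (-5 ⊕ 0)) ⊕ ((6 ⊕ 2) ⊗ (6 ⊕ 5))) gives -5.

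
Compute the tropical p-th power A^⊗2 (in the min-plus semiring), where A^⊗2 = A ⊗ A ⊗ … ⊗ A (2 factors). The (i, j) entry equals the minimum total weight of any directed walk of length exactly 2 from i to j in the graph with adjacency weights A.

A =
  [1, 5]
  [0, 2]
A^⊗2 =
  [2, 6]
  [1, 4]

Each entry (A^⊗2)_ij equals the minimum over all length-2 walks i = v_0 → v_1 → … → v_2 = j of Σ_t A[v_t][v_{t+1}]. For example, for (i, j) = (0, 1) we minimise over 2 possible intermediate vertex sequences; the minimum is 6, attained along the walk 0 → 0 → 1.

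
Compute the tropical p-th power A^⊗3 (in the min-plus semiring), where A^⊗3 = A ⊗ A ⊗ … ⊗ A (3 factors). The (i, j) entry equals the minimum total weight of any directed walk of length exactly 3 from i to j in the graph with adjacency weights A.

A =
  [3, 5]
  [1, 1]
A^⊗3 =
  [7, 7]
  [3, 3]

Each entry (A^⊗3)_ij equals the minimum over all length-3 walks i = v_0 → v_1 → … → v_3 = j of Σ_t A[v_t][v_{t+1}]. For example, for (i, j) = (0, 1) we minimise over 4 possible intermediate vertex sequences; the minimum is 7, attained along the walk 0 → 1 → 1 → 1.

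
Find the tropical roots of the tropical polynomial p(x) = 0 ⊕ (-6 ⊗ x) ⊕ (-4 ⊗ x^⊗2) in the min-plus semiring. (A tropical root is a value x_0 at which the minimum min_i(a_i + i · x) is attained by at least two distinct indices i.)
Roots: {-2, 6}

Each tropical root is a break point of the lower envelope of the lines y = a_i + i · x (there are 3 lines, with slopes 0, 1, ..., 2). Only the lines that attain the minimum somewhere contribute to roots; other lines are dominated. Here the surviving (envelope) indices are i = 2, i = 1, i = 0.
Intersections between consecutive envelope lines give the roots: for adjacent envelope indices i < j the intersection is x = (a_i − a_j) / (j − i). Reading off the sorted break points: {-2, 6}.
Verification: at each break x_0, at least two indices attain the minimum of min_i(a_i + i · x_0).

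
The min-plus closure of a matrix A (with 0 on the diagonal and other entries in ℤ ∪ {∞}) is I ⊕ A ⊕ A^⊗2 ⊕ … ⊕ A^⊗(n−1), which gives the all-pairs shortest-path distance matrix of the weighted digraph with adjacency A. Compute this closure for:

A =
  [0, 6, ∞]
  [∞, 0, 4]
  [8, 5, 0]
Closure =
  [0, 6, 10]
  [12, 0, 4]
  [8, 5, 0]

This is the Floyd-Warshall all-pairs shortest-path computation. For each intermediate vertex k = 0, 1, …, 2, update dist[i][j] ← min(dist[i][j], dist[i][k] + dist[k][j]). The final matrix gives, for each (i, j), the minimum total weight of any directed path from i to j (possibly empty when i = j).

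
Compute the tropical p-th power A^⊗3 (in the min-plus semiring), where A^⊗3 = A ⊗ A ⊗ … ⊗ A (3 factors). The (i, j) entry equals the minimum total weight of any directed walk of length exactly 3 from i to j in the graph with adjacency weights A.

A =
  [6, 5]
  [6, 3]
A^⊗3 =
  [14, 11]
  [12, 9]

Each entry (A^⊗3)_ij equals the minimum over all length-3 walks i = v_0 → v_1 → … → v_3 = j of Σ_t A[v_t][v_{t+1}]. For example, for (i, j) = (0, 1) we minimise over 4 possible intermediate vertex sequences; the minimum is 11, attained along the walk 0 → 1 → 1 → 1.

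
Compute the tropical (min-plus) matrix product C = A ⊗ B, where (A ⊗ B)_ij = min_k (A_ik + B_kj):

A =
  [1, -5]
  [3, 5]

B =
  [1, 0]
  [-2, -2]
A ⊗ B =
  [-7, -7]
  [3, 3]

Apply the min-plus product entry-by-entry:
  C[0][0] = min over k of (A[0][0] + B[0][0] = 1 + 1 = 2, A[0][1] + B[1][0] = -5 + -2 = -7) = -7 (attained at k = 1)
  C[0][1] = min over k of (A[0][0] + B[0][1] = 1 + 0 = 1, A[0][1] + B[1][1] = -5 + -2 = -7) = -7 (attained at k = 1)
  C[1][0] = min over k of (A[1][0] + B[0][0] = 3 + 1 = 4, A[1][1] + B[1][0] = 5 + -2 = 3) = 3 (attained at k = 1)
  C[1][1] = min over k of (A[1][0] + B[0][1] = 3 + 0 = 3, A[1][1] + B[1][1] = 5 + -2 = 3) = 3 (attained at k = 0)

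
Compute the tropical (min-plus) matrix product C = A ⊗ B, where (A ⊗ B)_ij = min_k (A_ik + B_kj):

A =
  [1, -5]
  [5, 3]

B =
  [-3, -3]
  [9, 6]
A ⊗ B =
  [-2, -2]
  [2, 2]

Apply the min-plus product entry-by-entry:
  C[0][0] = min over k of (A[0][0] + B[0][0] = 1 + -3 = -2, A[0][1] + B[1][0] = -5 + 9 = 4) = -2 (attained at k = 0)
  C[0][1] = min over k of (A[0][0] + B[0][1] = 1 + -3 = -2, A[0][1] + B[1][1] = -5 + 6 = 1) = -2 (attained at k = 0)
  C[1][0] = min over k of (A[1][0] + B[0][0] = 5 + -3 = 2, A[1][1] + B[1][0] = 3 + 9 = 12) = 2 (attained at k = 0)
  C[1][1] = min over k of (A[1][0] + B[0][1] = 5 + -3 = 2, A[1][1] + B[1][1] = 3 + 6 = 9) = 2 (attained at k = 0)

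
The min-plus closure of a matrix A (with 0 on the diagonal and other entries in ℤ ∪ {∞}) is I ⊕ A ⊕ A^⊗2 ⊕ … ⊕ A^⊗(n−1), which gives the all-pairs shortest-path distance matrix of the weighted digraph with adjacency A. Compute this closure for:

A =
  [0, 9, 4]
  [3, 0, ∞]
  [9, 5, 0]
Closure =
  [0, 9, 4]
  [3, 0, 7]
  [8, 5, 0]

This is the Floyd-Warshall all-pairs shortest-path computation. For each intermediate vertex k = 0, 1, …, 2, update dist[i][j] ← min(dist[i][j], dist[i][k] + dist[k][j]). The final matrix gives, for each (i, j), the minimum total weight of any directed path from i to j (possibly empty when i = j).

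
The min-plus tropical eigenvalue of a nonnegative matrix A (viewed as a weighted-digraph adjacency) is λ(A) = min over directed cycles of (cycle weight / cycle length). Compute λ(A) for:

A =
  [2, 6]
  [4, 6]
λ(A) = 2

Enumerate directed cycles and compute their means (weight / length). Sample:
  cycle 0 → 0: weight = 2, length = 1, mean = 2/1 ≈ 2.000
  cycle 1 → 1: weight = 6, length = 1, mean = 6/1 ≈ 6.000
  cycle 0 → 1 → 0: weight = 10, length = 2, mean = 10/2 ≈ 5.000
  cycle 1 → 0 → 1: weight = 10, length = 2, mean = 10/2 ≈ 5.000
Minimum mean = 2.000, attained e.g. along the cycle 0 → 0 with weight 2 and length 1. So λ(A) = 2/1 = 2.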